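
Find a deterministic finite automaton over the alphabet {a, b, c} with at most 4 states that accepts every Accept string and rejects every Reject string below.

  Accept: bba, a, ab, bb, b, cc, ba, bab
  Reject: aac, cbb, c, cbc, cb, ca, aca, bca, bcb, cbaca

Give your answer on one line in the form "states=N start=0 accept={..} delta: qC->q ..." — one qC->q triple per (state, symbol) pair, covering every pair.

Fold the examples into a partial DFA from state 0: repeatedly fix the first undefined (state, symbol) met by the shortest-then-alphabetical prefix, trying targets in increasing order and rejecting any under which an Accept and a Reject string meet in one state with the same remainder; add a state when all current targets are rejected. Accepting states are where Accept strings end.
a: 0a undefined. 0a->0: ok.
b: 0b undefined. 0b->0: ok.
c: 0c undefined. 0c->0: no, bba/aac meet in 0. Open state 1: 0c->1.
ca: 1a undefined. 1a->0: no, bba/ca meet in 0. 1a->1: ok.
cb: 1b undefined. 1b->0: no, bba/cbb meet in 0. 1b->1: no, cc/cbc meet in 1 with "c" left. Open state 2: 1b->2.
cc: 1c undefined. 1c->0: ok.
cba: 2a undefined. 2a->0: ok.
cbb: 2b undefined. 2b->0: no, bba/cbb meet in 0. 2b->1: ok.
cbc: 2c undefined. 2c->0: no, bba/cbc meet in 0. 2c->1: ok.
All examples now run through 3 states with every (state, symbol) defined. Accept strings end in {0}, Reject strings end in {1,2}; accept={0}.

states=3 start=0 accept={0} delta: 0a->0 0b->0 0c->1 1a->1 1b->2 1c->0 2a->0 2b->1 2c->1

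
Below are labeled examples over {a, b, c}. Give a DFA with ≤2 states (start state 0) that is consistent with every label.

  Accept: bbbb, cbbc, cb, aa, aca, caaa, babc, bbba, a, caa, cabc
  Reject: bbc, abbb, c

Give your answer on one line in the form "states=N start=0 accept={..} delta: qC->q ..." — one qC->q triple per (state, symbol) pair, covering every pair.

states=2 start=0 accept={0} delta: 0a->0 0b->1 0c->1 1a->0 1b->0 1c->0

Grow the machine one transition at a time. Run the examples from 0; the earliest place one falls off (shortest prefix, ties alphabetical) gets sent to the lowest-numbered state that keeps every Accept/Reject pair distinguishable — a pair clashes when both reach the same state with identical unread suffix — and to a fresh state only if none does.
a: 0a undefined. 0a->0: ok.
b: 0b undefined. 0b->0: no, bbbb/abbb meet in 0. Open state 1: 0b->1.
c: 0c undefined. 0c->0: no, cbbc/bbc meet in 1 with "bc" left. 0c->1: ok.
ba: 1a undefined. 1a->0: ok.
bb: 1b undefined. 1b->0: ok.
babc: 1c undefined. 1c->0: ok.
All examples now run through 2 states with every (state, symbol) defined. Accept strings end in {0}, Reject strings end in {1}; accept={0}.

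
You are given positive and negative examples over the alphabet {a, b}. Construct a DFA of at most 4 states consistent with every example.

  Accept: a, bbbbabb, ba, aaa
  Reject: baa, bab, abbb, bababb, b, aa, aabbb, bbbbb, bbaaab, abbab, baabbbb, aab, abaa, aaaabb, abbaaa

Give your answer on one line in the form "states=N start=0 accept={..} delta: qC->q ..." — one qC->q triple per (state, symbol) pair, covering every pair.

states=3 start=0 accept={1} delta: 0a->1 0b->0 1a->0 1b->2 2a->2 2b->1

Fold the examples into a partial DFA from state 0: repeatedly fix the first undefined (state, symbol) met by the shortest-then-alphabetical prefix, trying targets in increasing order and rejecting any under which an Accept and a Reject string meet in one state with the same remainder; add a state when all current targets are rejected. Accepting states are where Accept strings end.
a: 0a undefined. 0a->0: no, a/aa meet in 0. Open state 1: 0a->1.
b: 0b undefined. 0b->0: ok.
aa: 1a undefined. 1a->0: ok.
ab: 1b undefined. 1b->0: no, a/abbaaa meet in 1. 1b->1: no, a/bab meet in 1. Open state 2: 1b->2.
aba: 2a undefined. 2a->0: no, a/abaa meet in 1. 2a->1: no, bbbbabb/bababb meet in 2 with "b" left. 2a->2: ok.
abb: 2b undefined. 2b->0: no, a/abbaaa meet in 1. 2b->1: ok.
All examples now run through 3 states with every (state, symbol) defined. Accept strings end in {1}, Reject strings end in {0,2}; accept={1}.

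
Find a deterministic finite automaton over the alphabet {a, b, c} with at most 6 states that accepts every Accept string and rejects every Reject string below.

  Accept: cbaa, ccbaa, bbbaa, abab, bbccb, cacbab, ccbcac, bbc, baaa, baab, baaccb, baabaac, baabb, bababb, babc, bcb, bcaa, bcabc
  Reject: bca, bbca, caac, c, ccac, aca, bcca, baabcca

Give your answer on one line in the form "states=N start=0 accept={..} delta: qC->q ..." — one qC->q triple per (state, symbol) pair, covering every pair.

states=4 start=0 accept={1,2} delta: 0a->0 0b->1 0c->0 1a->1 1b->1 1c->2 2a->3 2b->1 2c->0 3a->1 3b->1 3c->1

Grow the machine one transition at a time. Run the examples from 0; the earliest place one falls off (shortest prefix, ties alphabetical) gets sent to the lowest-numbered state that keeps every Accept/Reject pair distinguishable — a pair clashes when both reach the same state with identical unread suffix — and to a fresh state only if none does.
a: 0a undefined. 0a->0: ok.
b: 0b undefined. 0b->0: no, bbc/c meet in 0 with "c" left. Open state 1: 0b->1.
c: 0c undefined. 0c->0: ok.
ba: 1a undefined. 1a->0: no, cbaa/caac meet in 0. 1a->1: ok.
bb: 1b undefined. 1b->0: no, abab/bbca meet in 0. 1b->1: ok.
bc: 1c undefined. 1c->0: no, ccbcac/bca meet in 0. 1c->1: no, cbaa/bca meet in 1. Open state 2: 1c->2.
bca: 2a undefined. 2a->0: no, ccbcac/bca meet in 0. 2a->1: no, cbaa/bca meet in 1. 2a->2: no, bbc/bca meet in 2. Open state 3: 2a->3.
bcb: 2b undefined. 2b->0: no, bcb/caac meet in 0. 2b->1: ok.
bcc: 2c undefined. 2c->0: ok.
bcaa: 3a undefined. 3a->0: no, bcaa/caac meet in 0. 3a->1: ok.
bcab: 3b undefined. 3b->0: no, bcabc/caac meet in 0. 3b->1: ok.
ccbcac: 3c undefined. 3c->0: no, ccbcac/caac meet in 0. 3c->1: ok.
All examples now run through 4 states with every (state, symbol) defined. Accept strings end in {1,2}, Reject strings end in {0,3}; accept={1,2}.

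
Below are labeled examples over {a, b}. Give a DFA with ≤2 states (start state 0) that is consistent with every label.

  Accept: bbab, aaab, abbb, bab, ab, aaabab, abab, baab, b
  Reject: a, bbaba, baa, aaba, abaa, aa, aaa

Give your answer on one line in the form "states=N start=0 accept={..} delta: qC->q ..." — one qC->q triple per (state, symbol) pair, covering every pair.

State merging on the prefix tree: take the shortest (then alphabetical) example prefix whose next move is undefined and point that move at state 0, else 1, else 2, ...; a target is out if some Accept/Reject pair would then sit in one state with the same input left (inseparable). If every existing state is out, open a new one.
a: 0a undefined. 0a->0: ok.
b: 0b undefined. 0b->0: no, bbab/a meet in 0. Open state 1: 0b->1.
ba: 1a undefined. 1a->0: ok.
bb: 1b undefined. 1b->0: ok.
All examples now run through 2 states with every (state, symbol) defined. Accept strings end in {1}, Reject strings end in {0}; accept={1}.

states=2 start=0 accept={1} delta: 0a->0 0b->1 1a->0 1b->0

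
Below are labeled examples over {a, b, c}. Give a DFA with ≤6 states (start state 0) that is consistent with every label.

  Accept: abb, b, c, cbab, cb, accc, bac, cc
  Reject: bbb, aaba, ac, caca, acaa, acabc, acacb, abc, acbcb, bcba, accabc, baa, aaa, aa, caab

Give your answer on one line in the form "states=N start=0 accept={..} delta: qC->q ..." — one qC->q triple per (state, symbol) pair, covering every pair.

states=5 start=0 accept={0,2} delta: 0a->1 0b->2 0c->0 1a->1 1b->3 1c->3 2a->0 2b->1 2c->1 3a->3 3b->2 3c->4 4a->0 4b->1 4c->0

Grow the machine one transition at a time. Run the examples from 0; the earliest place one falls off (shortest prefix, ties alphabetical) gets sent to the lowest-numbered state that keeps every Accept/Reject pair distinguishable — a pair clashes when both reach the same state with identical unread suffix — and to a fresh state only if none does.
a: 0a undefined. 0a->0: no, c/ac meet in 0 with "c" left. Open state 1: 0a->1.
b: 0b undefined. 0b->0: no, b/bbb meet in 0. 0b->1: no, abb/bbb meet in 1 with "bb" left. Open state 2: 0b->2.
c: 0c undefined. 0c->0: ok.
aa: 1a undefined. 1a->0: no, b/caab meet in 2. 1a->1: ok.
ab: 1b undefined. 1b->0: no, c/abc meet in 0. 1b->1: no, abb/aaba meet in 1. 1b->2: no, b/caab meet in 2. Open state 3: 1b->3.
ac: 1c undefined. 1c->0: no, b/acacb meet in 2. 1c->1: no, accc/ac meet in 1. 1c->2: no, b/ac meet in 2. 1c->3: ok.
ba: 2a undefined. 2a->0: ok.
bb: 2b undefined. 2b->0: no, b/bbb meet in 2. 2b->1: ok.
bc: 2c undefined. 2c->0: no, c/bcba meet in 0. 2c->1: ok.
abb: 3b undefined. 3b->0: no, b/acbcb meet in 2. 3b->1: no, abb/acbcb meet in 1. 3b->2: ok.
abc: 3c undefined. 3c->0: no, c/abc meet in 0. 3c->1: no, accc/bbb meet in 3. 3c->2: no, abb/abc meet in 2. 3c->3: no, accc/bbb meet in 3. Open state 4: 3c->4.
aca: 3a undefined. 3a->0: no, abb/acacb meet in 2. 3a->1: no, abb/acacb meet in 2. 3a->2: no, abb/aaba meet in 2. 3a->3: ok.
acca: 4a undefined. 4a->0: ok.
accc: 4c undefined. 4c->0: ok.
acacb: 4b undefined. 4b->0: no, c/acacb meet in 0. 4b->1: ok.
All examples now run through 5 states with every (state, symbol) defined. Accept strings end in {0,2}, Reject strings end in {1,3,4}; accept={0,2}.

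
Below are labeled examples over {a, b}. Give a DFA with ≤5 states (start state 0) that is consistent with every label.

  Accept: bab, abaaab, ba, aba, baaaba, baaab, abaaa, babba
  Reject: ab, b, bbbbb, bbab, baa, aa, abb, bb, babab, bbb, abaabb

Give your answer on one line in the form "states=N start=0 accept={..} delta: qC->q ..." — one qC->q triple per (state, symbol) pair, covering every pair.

states=4 start=0 accept={2,3} delta: 0a->0 0b->1 1a->2 1b->0 2a->1 2b->3 3a->3 3b->1

Grow the machine one transition at a time. Run the examples from 0; the earliest place one falls off (shortest prefix, ties alphabetical) gets sent to the lowest-numbered state that keeps every Accept/Reject pair distinguishable — a pair clashes when both reach the same state with identical unread suffix — and to a fresh state only if none does.
a: 0a undefined. 0a->0: ok.
b: 0b undefined. 0b->0: no, bab/ab meet in 0. Open state 1: 0b->1.
ba: 1a undefined. 1a->0: no, bab/ab meet in 1. 1a->1: no, bab/abb meet in 1 with "b" left. Open state 2: 1a->2.
bb: 1b undefined. 1b->0: ok.
baa: 2a undefined. 2a->0: no, abaaab/ab meet in 1. 2a->1: ok.
bab: 2b undefined. 2b->0: no, bab/aa meet in 0. 2b->1: no, bab/ab meet in 1. 2b->2: no, baaaba/ab meet in 1. Open state 3: 2b->3.
baba: 3a undefined. 3a->0: no, baaaba/aa meet in 0. 3a->1: no, baaaba/ab meet in 1. 3a->2: no, bab/babab meet in 3. 3a->3: ok.
babb: 3b undefined. 3b->0: no, babba/aa meet in 0. 3b->1: ok.
All examples now run through 4 states with every (state, symbol) defined. Accept strings end in {2,3}, Reject strings end in {0,1}; accept={2,3}.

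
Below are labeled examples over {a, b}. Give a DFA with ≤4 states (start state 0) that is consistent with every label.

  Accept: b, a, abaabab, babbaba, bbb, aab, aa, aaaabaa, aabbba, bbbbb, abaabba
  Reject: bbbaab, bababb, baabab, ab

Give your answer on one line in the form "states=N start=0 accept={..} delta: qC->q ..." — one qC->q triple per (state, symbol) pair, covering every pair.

states=3 start=0 accept={0,1} delta: 0a->1 0b->1 1a->0 1b->2 2a->1 2b->1

Fold the examples into a partial DFA from state 0: repeatedly fix the first undefined (state, symbol) met by the shortest-then-alphabetical prefix, trying targets in increasing order and rejecting any under which an Accept and a Reject string meet in one state with the same remainder; add a state when all current targets are rejected. Accepting states are where Accept strings end.
a: 0a undefined. 0a->0: no, b/ab meet in 0 with "b" left. Open state 1: 0a->1.
b: 0b undefined. 0b->0: no, aab/bbbaab meet in 1 with "ab" left. 0b->1: ok.
aa: 1a undefined. 1a->0: ok.
ab: 1b undefined. 1b->0: no, aa/bbbaab meet in 0. 1b->1: no, b/bbbaab meet in 1. Open state 2: 1b->2.
aba: 2a undefined. 2a->0: no, b/baabab meet in 1. 2a->1: ok.
bbb: 2b undefined. 2b->0: no, b/bbbaab meet in 1. 2b->1: ok.
All examples now run through 3 states with every (state, symbol) defined. Accept strings end in {0,1}, Reject strings end in {2}; accept={0,1}.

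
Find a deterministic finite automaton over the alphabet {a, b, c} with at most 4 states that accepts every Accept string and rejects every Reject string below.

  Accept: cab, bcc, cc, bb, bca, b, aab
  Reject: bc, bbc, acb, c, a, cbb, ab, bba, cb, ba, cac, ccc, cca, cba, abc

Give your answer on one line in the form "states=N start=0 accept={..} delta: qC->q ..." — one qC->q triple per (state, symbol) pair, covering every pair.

states=4 start=0 accept={0,3} delta: 0a->1 0b->0 0c->1 1a->0 1b->2 1c->3 2a->1 2b->1 2c->1 3a->1 3b->1 3c->1

Fold the examples into a partial DFA from state 0: repeatedly fix the first undefined (state, symbol) met by the shortest-then-alphabetical prefix, trying targets in increasing order and rejecting any under which an Accept and a Reject string meet in one state with the same remainder; add a state when all current targets are rejected. Accepting states are where Accept strings end.
a: 0a undefined. 0a->0: no, b/ab meet in 0 with "b" left. Open state 1: 0a->1.
b: 0b undefined. 0b->0: ok.
c: 0c undefined. 0c->0: no, cab/ab meet in 1 with "b" left. 0c->1: ok.
aa: 1a undefined. 1a->0: ok.
ab: 1b undefined. 1b->0: no, cab/cbb meet in 0. 1b->1: no, cab/cba meet in 0. Open state 2: 1b->2.
ac: 1c undefined. 1c->0: no, cab/acb meet in 0. 1c->1: no, cab/cca meet in 0. 1c->2: no, bcc/ab meet in 2. Open state 3: 1c->3.
abc: 2c undefined. 2c->0: no, cab/abc meet in 0. 2c->1: ok.
acb: 3b undefined. 3b->0: no, cab/acb meet in 0. 3b->1: ok.
cba: 2a undefined. 2a->0: no, cab/cba meet in 0. 2a->1: ok.
cbb: 2b undefined. 2b->0: no, cab/cbb meet in 0. 2b->1: ok.
cca: 3a undefined. 3a->0: no, cab/cca meet in 0. 3a->1: ok.
ccc: 3c undefined. 3c->0: no, cab/ccc meet in 0. 3c->1: ok.
All examples now run through 4 states with every (state, symbol) defined. Accept strings end in {0,3}, Reject strings end in {1,2}; accept={0,3}.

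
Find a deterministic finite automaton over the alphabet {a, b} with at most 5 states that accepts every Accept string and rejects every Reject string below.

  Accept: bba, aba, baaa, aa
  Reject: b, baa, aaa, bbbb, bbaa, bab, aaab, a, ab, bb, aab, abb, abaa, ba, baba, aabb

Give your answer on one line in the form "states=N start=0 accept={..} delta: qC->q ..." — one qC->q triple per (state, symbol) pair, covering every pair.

states=4 start=0 accept={0} delta: 0a->1 0b->2 1a->0 1b->1 2a->3 2b->1 3a->1 3b->2

Grow the machine one transition at a time. Run the examples from 0; the earliest place one falls off (shortest prefix, ties alphabetical) gets sent to the lowest-numbered state that keeps every Accept/Reject pair distinguishable — a pair clashes when both reach the same state with identical unread suffix — and to a fresh state only if none does.
a: 0a undefined. 0a->0: no, aba/ba meet in 0 with "ba" left. Open state 1: 0a->1.
b: 0b undefined. 0b->0: no, bba/a meet in 1. 0b->1: no, aa/ba meet in 1 with "a" left. Open state 2: 0b->2.
aa: 1a undefined. 1a->0: ok.
ab: 1b undefined. 1b->0: no, aba/aaa meet in 1. 1b->1: ok.
ba: 2a undefined. 2a->0: no, aba/ba meet in 0. 2a->1: no, aba/baa meet in 0. 2a->2: no, bba/baba meet in 2 with "ba" left. Open state 3: 2a->3.
bb: 2b undefined. 2b->0: no, bba/aaa meet in 1. 2b->1: ok.
baa: 3a undefined. 3a->0: no, bba/baa meet in 0. 3a->1: ok.
bab: 3b undefined. 3b->0: no, bba/bab meet in 0. 3b->1: no, bba/baba meet in 0. 3b->2: ok.
All examples now run through 4 states with every (state, symbol) defined. Accept strings end in {0}, Reject strings end in {1,2,3}; accept={0}.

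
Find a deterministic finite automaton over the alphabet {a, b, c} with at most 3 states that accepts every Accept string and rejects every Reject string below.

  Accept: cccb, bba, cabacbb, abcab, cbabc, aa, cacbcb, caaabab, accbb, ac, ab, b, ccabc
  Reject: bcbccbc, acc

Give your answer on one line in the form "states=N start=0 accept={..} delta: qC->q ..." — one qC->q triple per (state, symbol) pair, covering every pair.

Grow the machine one transition at a time. Run the examples from 0; the earliest place one falls off (shortest prefix, ties alphabetical) gets sent to the lowest-numbered state that keeps every Accept/Reject pair distinguishable — a pair clashes when both reach the same state with identical unread suffix — and to a fresh state only if none does.
a: 0a undefined. 0a->0: ok.
b: 0b undefined. 0b->0: ok.
c: 0c undefined. 0c->0: no, cccb/bcbccbc meet in 0. Open state 1: 0c->1.
ca: 1a undefined. 1a->0: ok.
cb: 1b undefined. 1b->0: ok.
cc: 1c undefined. 1c->0: no, cccb/acc meet in 0. 1c->1: no, cbabc/bcbccbc meet in 1. Open state 2: 1c->2.
cca: 2a undefined. 2a->0: ok.
ccc: 2c undefined. 2c->0: ok.
accb: 2b undefined. 2b->0: no, cbabc/bcbccbc meet in 1. 2b->1: ok.
All examples now run through 3 states with every (state, symbol) defined. Accept strings end in {0,1}, Reject strings end in {2}; accept={0,1}.

states=3 start=0 accept={0,1} delta: 0a->0 0b->0 0c->1 1a->0 1b->0 1c->2 2a->0 2b->1 2c->0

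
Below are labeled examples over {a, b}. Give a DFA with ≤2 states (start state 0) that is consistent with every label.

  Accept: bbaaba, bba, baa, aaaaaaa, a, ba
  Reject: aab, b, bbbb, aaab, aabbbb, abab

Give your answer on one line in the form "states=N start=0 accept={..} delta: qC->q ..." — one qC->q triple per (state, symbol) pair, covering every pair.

states=2 start=0 accept={0} delta: 0a->0 0b->1 1a->0 1b->1

Grow the machine one transition at a time. Run the examples from 0; the earliest place one falls off (shortest prefix, ties alphabetical) gets sent to the lowest-numbered state that keeps every Accept/Reject pair distinguishable — a pair clashes when both reach the same state with identical unread suffix — and to a fresh state only if none does.
a: 0a undefined. 0a->0: ok.
b: 0b undefined. 0b->0: no, bbaaba/aab meet in 0. Open state 1: 0b->1.
ba: 1a undefined. 1a->0: ok.
bb: 1b undefined. 1b->0: no, bbaaba/bbbb meet in 0. 1b->1: ok.
All examples now run through 2 states with every (state, symbol) defined. Accept strings end in {0}, Reject strings end in {1}; accept={0}.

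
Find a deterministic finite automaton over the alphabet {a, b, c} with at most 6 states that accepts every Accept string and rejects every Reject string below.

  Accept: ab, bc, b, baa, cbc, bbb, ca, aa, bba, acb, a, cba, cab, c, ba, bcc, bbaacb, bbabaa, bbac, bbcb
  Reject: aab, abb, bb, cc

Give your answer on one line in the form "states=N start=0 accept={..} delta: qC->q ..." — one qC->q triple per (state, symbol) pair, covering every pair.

Grow the machine one transition at a time. Run the examples from 0; the earliest place one falls off (shortest prefix, ties alphabetical) gets sent to the lowest-numbered state that keeps every Accept/Reject pair distinguishable — a pair clashes when both reach the same state with identical unread suffix — and to a fresh state only if none does.
a: 0a undefined. 0a->0: no, ab/aab meet in 0 with "b" left. Open state 1: 0a->1.
b: 0b undefined. 0b->0: no, b/bb meet in 0. 0b->1: no, ab/bb meet in 1 with "b" left. Open state 2: 0b->2.
c: 0c undefined. 0c->0: no, c/cc meet in 0. 0c->1: no, cab/aab meet in 1 with "ab" left. 0c->2: no, bc/cc meet in 2 with "c" left. Open state 3: 0c->3.
aa: 1a undefined. 1a->0: no, b/aab meet in 2. 1a->1: no, ab/aab meet in 1 with "b" left. 1a->2: ok.
ab: 1b undefined. 1b->0: no, b/abb meet in 2. 1b->1: no, ab/abb meet in 1. 1b->2: ok.
ac: 1c undefined. 1c->0: ok.
ba: 2a undefined. 2a->0: ok.
bb: 2b undefined. 2b->0: no, ba/aab meet in 0. 2b->1: no, baa/aab meet in 1. 2b->2: no, ab/aab meet in 2. 2b->3: no, c/aab meet in 3. Open state 4: 2b->4.
bc: 2c undefined. 2c->0: ok.
ca: 3a undefined. 3a->0: ok.
cb: 3b undefined. 3b->0: ok.
cc: 3c undefined. 3c->0: no, bc/cc meet in 0. 3c->1: no, baa/cc meet in 1. 3c->2: no, ab/cc meet in 2. 3c->3: no, cbc/cc meet in 3. 3c->4: ok.
bba: 4a undefined. 4a->0: ok.
bbb: 4b undefined. 4b->0: ok.
bbc: 4c undefined. 4c->0: ok.
All examples now run through 5 states with every (state, symbol) defined. Accept strings end in {0,1,2,3}, Reject strings end in {4}; accept={0,1,2,3}.

states=5 start=0 accept={0,1,2,3} delta: 0a->1 0b->2 0c->3 1a->2 1b->2 1c->0 2a->0 2b->4 2c->0 3a->0 3b->0 3c->4 4a->0 4b->0 4c->0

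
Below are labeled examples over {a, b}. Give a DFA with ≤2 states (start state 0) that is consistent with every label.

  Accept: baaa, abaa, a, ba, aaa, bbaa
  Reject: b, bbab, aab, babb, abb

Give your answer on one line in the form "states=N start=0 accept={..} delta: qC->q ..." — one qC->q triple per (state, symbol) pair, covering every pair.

states=2 start=0 accept={0} delta: 0a->0 0b->1 1a->0 1b->1

State merging on the prefix tree: take the shortest (then alphabetical) example prefix whose next move is undefined and point that move at state 0, else 1, else 2, ...; a target is out if some Accept/Reject pair would then sit in one state with the same input left (inseparable). If every existing state is out, open a new one.
a: 0a undefined. 0a->0: ok.
b: 0b undefined. 0b->0: no, baaa/b meet in 0. Open state 1: 0b->1.
ba: 1a undefined. 1a->0: ok.
bb: 1b undefined. 1b->0: no, baaa/babb meet in 0. 1b->1: ok.
All examples now run through 2 states with every (state, symbol) defined. Accept strings end in {0}, Reject strings end in {1}; accept={0}.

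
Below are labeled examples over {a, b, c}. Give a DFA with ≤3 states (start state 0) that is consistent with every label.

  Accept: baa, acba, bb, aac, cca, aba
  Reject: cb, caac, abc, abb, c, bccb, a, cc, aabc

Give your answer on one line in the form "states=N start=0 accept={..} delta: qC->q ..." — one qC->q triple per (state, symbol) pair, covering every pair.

states=3 start=0 accept={0,2} delta: 0a->1 0b->0 0c->1 1a->2 1b->1 1c->1 2a->0 2b->0 2c->0

Grow the machine one transition at a time. Run the examples from 0; the earliest place one falls off (shortest prefix, ties alphabetical) gets sent to the lowest-numbered state that keeps every Accept/Reject pair distinguishable — a pair clashes when both reach the same state with identical unread suffix — and to a fresh state only if none does.
a: 0a undefined. 0a->0: no, bb/abb meet in 0 with "bb" left. Open state 1: 0a->1.
b: 0b undefined. 0b->0: ok.
c: 0c undefined. 0c->0: no, bb/cb meet in 0. 0c->1: ok.
aa: 1a undefined. 1a->0: no, aac/c meet in 1. 1a->1: no, baa/c meet in 1. Open state 2: 1a->2.
ab: 1b undefined. 1b->0: no, bb/cb meet in 0. 1b->1: ok.
ac: 1c undefined. 1c->0: no, acba/cb meet in 1. 1c->1: ok.
aab: 2b undefined. 2b->0: ok.
aac: 2c undefined. 2c->0: ok.
caa: 2a undefined. 2a->0: ok.
All examples now run through 3 states with every (state, symbol) defined. Accept strings end in {0,2}, Reject strings end in {1}; accept={0,2}.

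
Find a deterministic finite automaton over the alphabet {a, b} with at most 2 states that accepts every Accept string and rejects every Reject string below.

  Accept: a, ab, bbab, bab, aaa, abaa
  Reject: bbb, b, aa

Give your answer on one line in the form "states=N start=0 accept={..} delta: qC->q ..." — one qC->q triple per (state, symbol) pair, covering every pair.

states=2 start=0 accept={1} delta: 0a->1 0b->0 1a->0 1b->1

State merging on the prefix tree: take the shortest (then alphabetical) example prefix whose next move is undefined and point that move at state 0, else 1, else 2, ...; a target is out if some Accept/Reject pair would then sit in one state with the same input left (inseparable). If every existing state is out, open a new one.
a: 0a undefined. 0a->0: no, a/aa meet in 0. Open state 1: 0a->1.
b: 0b undefined. 0b->0: ok.
aa: 1a undefined. 1a->0: ok.
ab: 1b undefined. 1b->0: no, ab/bbb meet in 0. 1b->1: ok.
All examples now run through 2 states with every (state, symbol) defined. Accept strings end in {1}, Reject strings end in {0}; accept={1}.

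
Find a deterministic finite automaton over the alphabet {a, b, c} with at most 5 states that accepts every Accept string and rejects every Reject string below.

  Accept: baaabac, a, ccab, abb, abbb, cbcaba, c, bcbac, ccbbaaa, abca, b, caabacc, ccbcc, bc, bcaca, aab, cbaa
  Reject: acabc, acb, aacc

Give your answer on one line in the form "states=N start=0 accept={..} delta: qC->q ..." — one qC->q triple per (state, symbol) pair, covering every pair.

states=4 start=0 accept={0,1,3} delta: 0a->0 0b->0 0c->1 1a->1 1b->2 1c->2 2a->3 2b->3 2c->2 3a->0 3b->0 3c->0

State merging on the prefix tree: take the shortest (then alphabetical) example prefix whose next move is undefined and point that move at state 0, else 1, else 2, ...; a target is out if some Accept/Reject pair would then sit in one state with the same input left (inseparable). If every existing state is out, open a new one.
a: 0a undefined. 0a->0: ok.
b: 0b undefined. 0b->0: ok.
c: 0c undefined. 0c->0: no, baaabac/acabc meet in 0. Open state 1: 0c->1.
ca: 1a undefined. 1a->0: no, baaabac/acabc meet in 1. 1a->1: ok.
cb: 1b undefined. 1b->0: no, baaabac/acabc meet in 1. 1b->1: no, baaabac/acb meet in 1. Open state 2: 1b->2.
cc: 1c undefined. 1c->0: no, a/aacc meet in 0. 1c->1: no, baaabac/aacc meet in 1. 1c->2: ok.
cba: 2a undefined. 2a->0: no, caabacc/acb meet in 2. 2a->1: no, ccab/acb meet in 2. 2a->2: no, bcbac/acabc meet in 2 with "c" left. Open state 3: 2a->3.
cbc: 2c undefined. 2c->0: no, a/acabc meet in 0. 2c->1: no, baaabac/acabc meet in 1. 2c->2: ok.
ccb: 2b undefined. 2b->0: no, ccbcc/acabc meet in 2. 2b->1: no, ccbcc/acabc meet in 2. 2b->2: no, ccbcc/acabc meet in 2. 2b->3: ok.
cbaa: 3a undefined. 3a->0: ok.
ccab: 3b undefined. 3b->0: ok.
ccbc: 3c undefined. 3c->0: ok.
All examples now run through 4 states with every (state, symbol) defined. Accept strings end in {0,1,3}, Reject strings end in {2}; accept={0,1,3}.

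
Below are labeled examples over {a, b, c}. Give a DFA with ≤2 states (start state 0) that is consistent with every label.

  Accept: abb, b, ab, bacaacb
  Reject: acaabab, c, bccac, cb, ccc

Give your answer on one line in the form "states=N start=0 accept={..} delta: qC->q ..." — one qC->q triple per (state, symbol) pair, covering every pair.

Fold the examples into a partial DFA from state 0: repeatedly fix the first undefined (state, symbol) met by the shortest-then-alphabetical prefix, trying targets in increasing order and rejecting any under which an Accept and a Reject string meet in one state with the same remainder; add a state when all current targets are rejected. Accepting states are where Accept strings end.
a: 0a undefined. 0a->0: ok.
b: 0b undefined. 0b->0: ok.
c: 0c undefined. 0c->0: no, abb/acaabab meet in 0. Open state 1: 0c->1.
cb: 1b undefined. 1b->0: no, abb/cb meet in 0. 1b->1: ok.
cc: 1c undefined. 1c->0: ok.
aca: 1a undefined. 1a->0: no, abb/acaabab meet in 0. 1a->1: ok.
All examples now run through 2 states with every (state, symbol) defined. Accept strings end in {0}, Reject strings end in {1}; accept={0}.

states=2 start=0 accept={0} delta: 0a->0 0b->0 0c->1 1a->1 1b->1 1c->0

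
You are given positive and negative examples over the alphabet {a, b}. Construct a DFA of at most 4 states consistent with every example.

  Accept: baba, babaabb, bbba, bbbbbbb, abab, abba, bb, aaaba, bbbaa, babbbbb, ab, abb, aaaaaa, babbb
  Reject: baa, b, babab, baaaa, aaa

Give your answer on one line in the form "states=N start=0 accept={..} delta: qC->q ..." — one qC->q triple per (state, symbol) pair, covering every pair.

Fold the examples into a partial DFA from state 0: repeatedly fix the first undefined (state, symbol) met by the shortest-then-alphabetical prefix, trying targets in increasing order and rejecting any under which an Accept and a Reject string meet in one state with the same remainder; add a state when all current targets are rejected. Accepting states are where Accept strings end.
a: 0a undefined. 0a->0: no, ab/b meet in 0 with "b" left. Open state 1: 0a->1.
b: 0b undefined. 0b->0: no, bbbbbbb/b meet in 0. 0b->1: ok.
aa: 1a undefined. 1a->0: ok.
ab: 1b undefined. 1b->0: no, babaabb/baa meet in 1. 1b->1: no, babaabb/baa meet in 1. Open state 2: 1b->2.
aba: 2a undefined. 2a->0: no, abab/baa meet in 1. 2a->1: no, aaaba/baa meet in 1. 2a->2: ok.
abb: 2b undefined. 2b->0: no, bbba/baa meet in 1. 2b->1: no, babaabb/baa meet in 1. 2b->2: ok.
All examples now run through 3 states with every (state, symbol) defined. Accept strings end in {0,2}, Reject strings end in {1}; accept={0,2}.

states=3 start=0 accept={0,2} delta: 0a->1 0b->1 1a->0 1b->2 2a->2 2b->2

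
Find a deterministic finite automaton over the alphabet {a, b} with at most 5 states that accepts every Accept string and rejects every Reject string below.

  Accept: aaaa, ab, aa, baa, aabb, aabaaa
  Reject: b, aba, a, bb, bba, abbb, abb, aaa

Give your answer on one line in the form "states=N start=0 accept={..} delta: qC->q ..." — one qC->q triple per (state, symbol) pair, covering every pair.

states=4 start=0 accept={2,3} delta: 0a->1 0b->0 1a->2 1b->3 2a->1 2b->1 3a->0 3b->0

Grow the machine one transition at a time. Run the examples from 0; the earliest place one falls off (shortest prefix, ties alphabetical) gets sent to the lowest-numbered state that keeps every Accept/Reject pair distinguishable — a pair clashes when both reach the same state with identical unread suffix — and to a fresh state only if none does.
a: 0a undefined. 0a->0: no, aaaa/a meet in 0. Open state 1: 0a->1.
b: 0b undefined. 0b->0: ok.
aa: 1a undefined. 1a->0: no, aaaa/b meet in 0. 1a->1: no, aaaa/a meet in 1. Open state 2: 1a->2.
ab: 1b undefined. 1b->0: no, ab/b meet in 0. 1b->1: no, ab/a meet in 1. 1b->2: no, aabb/abbb meet in 2 with "bb" left. Open state 3: 1b->3.
aaa: 2a undefined. 2a->0: no, aaaa/a meet in 1. 2a->1: ok.
aab: 2b undefined. 2b->0: no, aabb/b meet in 0. 2b->1: ok.
aba: 3a undefined. 3a->0: ok.
abb: 3b undefined. 3b->0: ok.
All examples now run through 4 states with every (state, symbol) defined. Accept strings end in {2,3}, Reject strings end in {0,1}; accept={2,3}.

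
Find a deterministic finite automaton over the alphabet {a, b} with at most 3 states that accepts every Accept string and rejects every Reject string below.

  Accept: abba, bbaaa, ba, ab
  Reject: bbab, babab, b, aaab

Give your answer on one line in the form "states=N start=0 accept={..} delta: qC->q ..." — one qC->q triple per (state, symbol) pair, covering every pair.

State merging on the prefix tree: take the shortest (then alphabetical) example prefix whose next move is undefined and point that move at state 0, else 1, else 2, ...; a target is out if some Accept/Reject pair would then sit in one state with the same input left (inseparable). If every existing state is out, open a new one.
a: 0a undefined. 0a->0: no, ab/b meet in 0 with "b" left. Open state 1: 0a->1.
b: 0b undefined. 0b->0: no, ab/bbab meet in 1 with "b" left. 0b->1: ok.
aa: 1a undefined. 1a->0: no, ab/aaab meet in 1 with "b" left. 1a->1: no, ba/b meet in 1. Open state 2: 1a->2.
ab: 1b undefined. 1b->0: no, ab/bbab meet in 0. 1b->1: no, ab/b meet in 1. 1b->2: ok.
aaa: 2a undefined. 2a->0: ok.
abb: 2b undefined. 2b->0: no, abba/bbab meet in 1. 2b->1: ok.
All examples now run through 3 states with every (state, symbol) defined. Accept strings end in {2}, Reject strings end in {1}; accept={2}.

states=3 start=0 accept={2} delta: 0a->1 0b->1 1a->2 1b->2 2a->0 2b->1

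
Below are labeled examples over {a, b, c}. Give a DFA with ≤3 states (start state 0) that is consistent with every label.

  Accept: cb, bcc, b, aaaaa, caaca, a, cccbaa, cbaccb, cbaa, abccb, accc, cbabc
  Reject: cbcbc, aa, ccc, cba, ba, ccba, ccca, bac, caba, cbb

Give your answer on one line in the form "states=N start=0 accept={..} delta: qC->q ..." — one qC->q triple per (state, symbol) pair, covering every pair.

Grow the machine one transition at a time. Run the examples from 0; the earliest place one falls off (shortest prefix, ties alphabetical) gets sent to the lowest-numbered state that keeps every Accept/Reject pair distinguishable — a pair clashes when both reach the same state with identical unread suffix — and to a fresh state only if none does.
a: 0a undefined. 0a->0: no, aaaaa/aa meet in 0. Open state 1: 0a->1.
b: 0b undefined. 0b->0: no, a/ba meet in 1. 0b->1: ok.
c: 0c undefined. 0c->0: no, cb/ccca meet in 1. 0c->1: no, bcc/ccc meet in 1 with "cc" left. Open state 2: 0c->2.
aa: 1a undefined. 1a->0: ok.
ab: 1b undefined. 1b->0: ok.
ac: 1c undefined. 1c->0: no, bcc/bac meet in 2. 1c->1: ok.
ca: 2a undefined. 2a->0: no, caaca/aa meet in 0. 2a->1: no, bcc/caba meet in 1. 2a->2: ok.
cb: 2b undefined. 2b->0: no, cb/aa meet in 0. 2b->1: ok.
cc: 2c undefined. 2c->0: ok.
All examples now run through 3 states with every (state, symbol) defined. Accept strings end in {1}, Reject strings end in {0,2}; accept={1}.

states=3 start=0 accept={1} delta: 0a->1 0b->1 0c->2 1a->0 1b->0 1c->1 2a->2 2b->1 2c->0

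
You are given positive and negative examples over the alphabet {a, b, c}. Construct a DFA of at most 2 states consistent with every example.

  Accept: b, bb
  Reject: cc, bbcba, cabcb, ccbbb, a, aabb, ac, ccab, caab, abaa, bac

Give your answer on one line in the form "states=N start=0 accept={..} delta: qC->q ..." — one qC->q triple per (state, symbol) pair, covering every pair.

State merging on the prefix tree: take the shortest (then alphabetical) example prefix whose next move is undefined and point that move at state 0, else 1, else 2, ...; a target is out if some Accept/Reject pair would then sit in one state with the same input left (inseparable). If every existing state is out, open a new one.
a: 0a undefined. 0a->0: no, bb/aabb meet in 0 with "bb" left. Open state 1: 0a->1.
b: 0b undefined. 0b->0: ok.
c: 0c undefined. 0c->0: no, b/cc meet in 0. 0c->1: ok.
aa: 1a undefined. 1a->0: no, b/aabb meet in 0. 1a->1: ok.
ab: 1b undefined. 1b->0: no, b/cabcb meet in 0. 1b->1: ok.
ac: 1c undefined. 1c->0: no, b/cc meet in 0. 1c->1: ok.
All examples now run through 2 states with every (state, symbol) defined. Accept strings end in {0}, Reject strings end in {1}; accept={0}.

states=2 start=0 accept={0} delta: 0a->1 0b->0 0c->1 1a->1 1b->1 1c->1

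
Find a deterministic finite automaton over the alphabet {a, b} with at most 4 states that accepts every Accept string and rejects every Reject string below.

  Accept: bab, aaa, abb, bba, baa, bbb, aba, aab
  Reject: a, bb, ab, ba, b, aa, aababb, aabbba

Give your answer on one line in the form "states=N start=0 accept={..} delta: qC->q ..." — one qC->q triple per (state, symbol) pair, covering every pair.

Grow the machine one transition at a time. Run the examples from 0; the earliest place one falls off (shortest prefix, ties alphabetical) gets sent to the lowest-numbered state that keeps every Accept/Reject pair distinguishable — a pair clashes when both reach the same state with identical unread suffix — and to a fresh state only if none does.
a: 0a undefined. 0a->0: no, aaa/a meet in 0. Open state 1: 0a->1.
b: 0b undefined. 0b->0: no, bab/ab meet in 1 with "b" left. 0b->1: ok.
aa: 1a undefined. 1a->0: no, bab/a meet in 1. 1a->1: no, bab/bb meet in 1 with "b" left. Open state 2: 1a->2.
ab: 1b undefined. 1b->0: no, abb/a meet in 1. 1b->1: no, abb/a meet in 1. 1b->2: ok.
aaa: 2a undefined. 2a->0: ok.
aab: 2b undefined. 2b->0: no, bab/aababb meet in 0. 2b->1: no, bab/a meet in 1. 2b->2: no, bab/bb meet in 2. Open state 3: 2b->3.
aaba: 3a undefined. 3a->0: ok.
aabb: 3b undefined. 3b->0: ok.
All examples now run through 4 states with every (state, symbol) defined. Accept strings end in {0,3}, Reject strings end in {1,2}; accept={0,3}.

states=4 start=0 accept={0,3} delta: 0a->1 0b->1 1a->2 1b->2 2a->0 2b->3 3a->0 3b->0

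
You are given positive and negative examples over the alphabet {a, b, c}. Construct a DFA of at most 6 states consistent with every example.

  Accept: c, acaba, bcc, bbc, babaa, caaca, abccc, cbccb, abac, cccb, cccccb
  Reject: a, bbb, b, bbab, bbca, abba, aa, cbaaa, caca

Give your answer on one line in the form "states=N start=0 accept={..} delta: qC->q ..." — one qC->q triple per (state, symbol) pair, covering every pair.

states=6 start=0 accept={2,4,5} delta: 0a->0 0b->1 0c->2 1a->1 1b->2 1c->2 2a->3 2b->0 2c->4 3a->4 3b->3 3c->0 4a->0 4b->2 4c->5 5a->2 5b->2 5c->2

State merging on the prefix tree: take the shortest (then alphabetical) example prefix whose next move is undefined and point that move at state 0, else 1, else 2, ...; a target is out if some Accept/Reject pair would then sit in one state with the same input left (inseparable). If every existing state is out, open a new one.
a: 0a undefined. 0a->0: ok.
b: 0b undefined. 0b->0: no, babaa/a meet in 0. Open state 1: 0b->1.
c: 0c undefined. 0c->0: no, c/a meet in 0. 0c->1: no, c/b meet in 1. Open state 2: 0c->2.
ba: 1a undefined. 1a->0: no, babaa/a meet in 0. 1a->1: ok.
bb: 1b undefined. 1b->0: no, babaa/a meet in 0. 1b->1: no, babaa/bbb meet in 1. 1b->2: ok.
bc: 1c undefined. 1c->0: no, abac/a meet in 0. 1c->1: no, bcc/b meet in 1. 1c->2: ok.
ca: 2a undefined. 2a->0: no, acaba/b meet in 1. 2a->1: no, c/bbab meet in 2. 2a->2: no, c/abba meet in 2. Open state 3: 2a->3.
cb: 2b undefined. 2b->0: ok.
cc: 2c undefined. 2c->0: no, bcc/a meet in 0. 2c->1: no, bcc/b meet in 1. 2c->2: no, cbccb/a meet in 0. 2c->3: no, bcc/abba meet in 3. Open state 4: 2c->4.
caa: 3a undefined. 3a->0: no, babaa/a meet in 0. 3a->1: no, babaa/b meet in 1. 3a->2: no, caaca/bbca meet in 4 with "a" left. 3a->3: no, babaa/abba meet in 3. 3a->4: ok.
cac: 3c undefined. 3c->0: ok.
ccc: 4c undefined. 4c->0: no, caaca/a meet in 0. 4c->1: no, caaca/b meet in 1. 4c->2: no, caaca/abba meet in 3. 4c->3: no, abccc/abba meet in 3. 4c->4: no, caaca/bbca meet in 4 with "a" left. Open state 5: 4c->5.
acab: 3b undefined. 3b->0: no, acaba/a meet in 0. 3b->1: no, acaba/b meet in 1. 3b->2: no, c/bbab meet in 2. 3b->3: ok.
bbca: 4a undefined. 4a->0: ok.
cccb: 5b undefined. 5b->0: no, cccb/a meet in 0. 5b->1: no, cccb/b meet in 1. 5b->2: ok.
cccc: 5c undefined. 5c->0: no, cccccb/a meet in 0. 5c->1: no, cccccb/a meet in 0. 5c->2: ok.
caaca: 5a undefined. 5a->0: no, caaca/a meet in 0. 5a->1: no, caaca/b meet in 1. 5a->2: ok.
cbccb: 4b undefined. 4b->0: no, cbccb/a meet in 0. 4b->1: no, cbccb/b meet in 1. 4b->2: ok.
All examples now run through 6 states with every (state, symbol) defined. Accept strings end in {2,4,5}, Reject strings end in {0,1,3}; accept={2,4,5}.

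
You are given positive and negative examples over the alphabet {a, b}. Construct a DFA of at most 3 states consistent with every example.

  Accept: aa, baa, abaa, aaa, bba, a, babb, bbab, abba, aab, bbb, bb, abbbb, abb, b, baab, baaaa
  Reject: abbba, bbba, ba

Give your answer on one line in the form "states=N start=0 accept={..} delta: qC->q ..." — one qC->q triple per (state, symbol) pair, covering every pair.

State merging on the prefix tree: take the shortest (then alphabetical) example prefix whose next move is undefined and point that move at state 0, else 1, else 2, ...; a target is out if some Accept/Reject pair would then sit in one state with the same input left (inseparable). If every existing state is out, open a new one.
a: 0a undefined. 0a->0: ok.
b: 0b undefined. 0b->0: no, aa/abbba meet in 0. Open state 1: 0b->1.
ba: 1a undefined. 1a->0: no, aa/ba meet in 0. 1a->1: no, baa/ba meet in 1. Open state 2: 1a->2.
bb: 1b undefined. 1b->0: ok.
baa: 2a undefined. 2a->0: ok.
bab: 2b undefined. 2b->0: ok.
All examples now run through 3 states with every (state, symbol) defined. Accept strings end in {0,1}, Reject strings end in {2}; accept={0,1}.

states=3 start=0 accept={0,1} delta: 0a->0 0b->1 1a->2 1b->0 2a->0 2b->0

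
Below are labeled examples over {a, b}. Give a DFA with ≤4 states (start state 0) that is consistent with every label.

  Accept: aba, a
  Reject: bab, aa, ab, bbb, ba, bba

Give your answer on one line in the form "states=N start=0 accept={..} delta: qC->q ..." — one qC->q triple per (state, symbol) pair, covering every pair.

Grow the machine one transition at a time. Run the examples from 0; the earliest place one falls off (shortest prefix, ties alphabetical) gets sent to the lowest-numbered state that keeps every Accept/Reject pair distinguishable — a pair clashes when both reach the same state with identical unread suffix — and to a fresh state only if none does.
a: 0a undefined. 0a->0: no, aba/ba meet in 0 with "ba" left. Open state 1: 0a->1.
b: 0b undefined. 0b->0: no, a/ba meet in 1. 0b->1: no, aba/bba meet in 1 with "ba" left. Open state 2: 0b->2.
aa: 1a undefined. 1a->0: ok.
ab: 1b undefined. 1b->0: ok.
ba: 2a undefined. 2a->0: ok.
bb: 2b undefined. 2b->0: no, aba/bba meet in 1. 2b->1: ok.
All examples now run through 3 states with every (state, symbol) defined. Accept strings end in {1}, Reject strings end in {0,2}; accept={1}.

states=3 start=0 accept={1} delta: 0a->1 0b->2 1a->0 1b->0 2a->0 2b->1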